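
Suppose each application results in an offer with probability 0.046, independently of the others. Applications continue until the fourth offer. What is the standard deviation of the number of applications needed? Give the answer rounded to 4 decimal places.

42.4665

Y = total applications until the fourth success; negative binomial with r=4, p=0.046.
SD(Y) = √[r(1−p)/p²] = √(1803.402647) = 42.466489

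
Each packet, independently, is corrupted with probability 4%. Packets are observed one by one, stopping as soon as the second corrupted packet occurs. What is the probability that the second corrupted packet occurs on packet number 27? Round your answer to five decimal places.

Y = trial on which the second success occurs; negative binomial, r=2, p=0.04.
P(Y=27) = C(26,1) · p^2 · (1−p)^25
= 26 · 0.0016 · 0.3604 = 0.0149925

0.01499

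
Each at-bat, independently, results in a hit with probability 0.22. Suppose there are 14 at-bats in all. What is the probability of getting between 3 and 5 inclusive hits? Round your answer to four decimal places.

0.5577

X ~ Binomial(14, 0.22); P(3 ≤ X ≤ 5) = Σ C(14,k) p^k (1−p)^(14−k) over k:
  k=3: C(14,3)·0.22^3·0.78^11 = 0.252006
  k=4: C(14,4)·0.22^4·0.78^10 = 0.195466
  k=5: C(14,5)·0.22^5·0.78^9 = 0.110263
Total = 0.557734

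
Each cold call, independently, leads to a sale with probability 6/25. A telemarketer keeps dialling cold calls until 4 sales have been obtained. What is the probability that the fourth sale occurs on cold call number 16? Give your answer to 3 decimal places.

Y = trial on which the fourth success occurs; negative binomial, r=4, p=0.24.
P(Y=16) = C(15,3) · p^4 · (1−p)^12
= 455 · 0.0033178 · 0.037133 = 0.05606

0.056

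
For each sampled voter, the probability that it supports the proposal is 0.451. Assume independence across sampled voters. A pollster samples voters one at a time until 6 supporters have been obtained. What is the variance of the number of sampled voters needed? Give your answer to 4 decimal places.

Y = total sampled voters until the sixth success; negative binomial with r=6, p=0.451.
Var(Y) = r(1−p)/p² = 6·0.549 / 0.451² = 16.194611

16.1946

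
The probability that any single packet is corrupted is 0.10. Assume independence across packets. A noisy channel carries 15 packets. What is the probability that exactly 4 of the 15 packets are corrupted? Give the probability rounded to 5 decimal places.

X ~ Binomial(n=15, p=0.10).
P(X=4) = C(15,4) · p^4 · (1−p)^11
= 1365 · 0.0001 · 0.31381 = 0.0428351

0.04284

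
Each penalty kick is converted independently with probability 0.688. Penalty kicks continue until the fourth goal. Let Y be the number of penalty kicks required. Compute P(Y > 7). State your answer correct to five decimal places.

Needing more than 7 penalty kicks ⇔ fewer than 4 successes in the first 7. With X ~ Binomial(7, 0.688), P(Y > 7) = P(X ≤ 3).
  k=0: C(7,0)·0.688^0·0.312^7 = 0.0002878
  k=1: C(7,1)·0.688^1·0.312^6 = 0.0044424
  k=2: C(7,2)·0.688^2·0.312^5 = 0.0293879
  k=3: C(7,3)·0.688^3·0.312^4 = 0.1080070
P(X ≤ 3) = 0.1421251

0.14213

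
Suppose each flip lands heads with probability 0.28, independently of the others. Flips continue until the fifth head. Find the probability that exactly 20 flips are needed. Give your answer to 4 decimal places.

Y = trial on which the fifth success occurs; negative binomial, r=5, p=0.28.
P(Y=20) = C(19,4) · p^5 · (1−p)^15
= 3876 · 0.001721 · 0.0072442 = 0.048324

0.0483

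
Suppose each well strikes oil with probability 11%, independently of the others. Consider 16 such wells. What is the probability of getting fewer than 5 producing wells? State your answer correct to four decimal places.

0.9752

X ~ Binomial(16, 0.11); P(X ≤ 4) = Σ C(16,k) p^k (1−p)^(16−k) over k:
  k=0: C(16,0)·0.11^0·0.89^16 = 0.154967
  k=1: C(16,1)·0.11^1·0.89^15 = 0.306452
  k=2: C(16,2)·0.11^2·0.89^14 = 0.284071
  k=3: C(16,3)·0.11^3·0.89^13 = 0.163846
  k=4: C(16,4)·0.11^4·0.89^12 = 0.065815
Total = 0.975151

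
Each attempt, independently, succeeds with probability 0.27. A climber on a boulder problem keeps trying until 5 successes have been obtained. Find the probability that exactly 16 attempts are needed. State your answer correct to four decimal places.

0.0614

Y = trial on which the fifth success occurs; negative binomial, r=5, p=0.27.
P(Y=16) = C(15,4) · p^5 · (1−p)^11
= 1365 · 0.0014349 · 0.031373 = 0.061447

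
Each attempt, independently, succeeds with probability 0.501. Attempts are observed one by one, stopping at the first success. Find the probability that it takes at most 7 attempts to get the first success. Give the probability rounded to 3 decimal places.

0.992

Y = number of attempts to the first success; geometric, p = 0.501.
P(Y ≤ 7) = 1 − (1−p)^7 = 1 − 0.00770 = 0.99230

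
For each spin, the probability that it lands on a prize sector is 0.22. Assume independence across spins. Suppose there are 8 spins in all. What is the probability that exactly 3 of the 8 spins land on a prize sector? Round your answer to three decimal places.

0.172

X ~ Binomial(n=8, p=0.22).
P(X=3) = C(8,3) · p^3 · (1−p)^5
= 56 · 0.010648 · 0.28872 = 0.17216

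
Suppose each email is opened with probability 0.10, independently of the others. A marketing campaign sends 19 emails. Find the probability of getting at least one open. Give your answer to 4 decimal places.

P(at least one) = 1 − P(none) = 1 − (1 − 0.10)^19
= 1 − 0.135085 = 0.864915

0.8649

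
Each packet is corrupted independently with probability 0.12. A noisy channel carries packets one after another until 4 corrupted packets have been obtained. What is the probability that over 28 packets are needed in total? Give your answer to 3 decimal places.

0.562

Needing more than 28 packets ⇔ fewer than 4 successes in the first 28. With X ~ Binomial(28, 0.12), P(Y > 28) = P(X ≤ 3).
  k=0: C(28,0)·0.12^0·0.88^28 = 0.02789
  k=1: C(28,1)·0.12^1·0.88^27 = 0.10651
  k=2: C(28,2)·0.12^2·0.88^26 = 0.19607
  k=3: C(28,3)·0.12^3·0.88^25 = 0.23172
P(X ≤ 3) = 0.56218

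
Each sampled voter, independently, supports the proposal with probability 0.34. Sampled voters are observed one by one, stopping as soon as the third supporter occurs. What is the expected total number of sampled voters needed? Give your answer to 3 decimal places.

Y = total sampled voters until the third success; negative binomial with r=3, p=0.34.
E[Y] = r / p = 3 / 0.34 = 8.82353

8.824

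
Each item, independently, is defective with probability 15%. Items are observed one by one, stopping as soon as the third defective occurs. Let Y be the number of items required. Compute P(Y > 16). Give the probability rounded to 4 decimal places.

0.5614

Needing more than 16 items ⇔ fewer than 3 successes in the first 16. With X ~ Binomial(16, 0.15), P(Y > 16) = P(X ≤ 2).
  k=0: C(16,0)·0.15^0·0.85^16 = 0.074251
  k=1: C(16,1)·0.15^1·0.85^15 = 0.209650
  k=2: C(16,2)·0.15^2·0.85^14 = 0.277478
P(X ≤ 2) = 0.561379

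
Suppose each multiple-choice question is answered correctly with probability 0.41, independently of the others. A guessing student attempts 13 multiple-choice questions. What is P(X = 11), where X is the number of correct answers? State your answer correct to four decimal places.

0.0015

X ~ Binomial(n=13, p=0.41).
P(X=11) = C(13,11) · p^11 · (1−p)^2
= 78 · 5.5033e-05 · 0.3481 = 0.001494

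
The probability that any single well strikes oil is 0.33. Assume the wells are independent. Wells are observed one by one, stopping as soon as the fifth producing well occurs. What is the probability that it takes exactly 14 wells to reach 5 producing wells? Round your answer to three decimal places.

Y = trial on which the fifth success occurs; negative binomial, r=5, p=0.33.
P(Y=14) = C(13,4) · p^5 · (1−p)^9
= 715 · 0.0039135 · 0.027207 = 0.07613

0.076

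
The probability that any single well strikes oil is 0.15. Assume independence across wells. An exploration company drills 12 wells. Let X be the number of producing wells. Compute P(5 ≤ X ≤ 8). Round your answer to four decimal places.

0.0239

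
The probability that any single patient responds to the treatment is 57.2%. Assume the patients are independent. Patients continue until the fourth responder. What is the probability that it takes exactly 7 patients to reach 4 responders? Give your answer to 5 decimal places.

Y = trial on which the fourth success occurs; negative binomial, r=4, p=0.572.
P(Y=7) = C(6,3) · p^4 · (1−p)^3
= 20 · 0.10705 · 0.078403 = 0.1678593

0.16786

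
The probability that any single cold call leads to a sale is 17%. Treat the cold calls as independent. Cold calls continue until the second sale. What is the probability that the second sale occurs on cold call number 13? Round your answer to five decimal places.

Y = trial on which the second success occurs; negative binomial, r=2, p=0.17.
P(Y=13) = C(12,1) · p^2 · (1−p)^11
= 12 · 0.0289 · 0.12878 = 0.0446620

0.04466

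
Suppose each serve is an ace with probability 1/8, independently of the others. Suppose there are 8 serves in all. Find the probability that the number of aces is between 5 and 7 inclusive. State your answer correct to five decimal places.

X ~ Binomial(8, 0.125); P(5 ≤ X ≤ 7) = Σ C(8,k) p^k (1−p)^(8−k) over k:
  k=5: C(8,5)·0.125^5·0.875^3 = 0.0011449
  k=6: C(8,6)·0.125^6·0.875^2 = 0.0000818
  k=7: C(8,7)·0.125^7·0.875^1 = 0.0000033
Total = 0.0012300

0.00123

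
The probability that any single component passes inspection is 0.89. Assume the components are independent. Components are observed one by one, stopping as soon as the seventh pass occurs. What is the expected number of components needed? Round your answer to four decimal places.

Y = total components until the seventh success; negative binomial with r=7, p=0.89.
E[Y] = r / p = 7 / 0.89 = 7.865169

7.8652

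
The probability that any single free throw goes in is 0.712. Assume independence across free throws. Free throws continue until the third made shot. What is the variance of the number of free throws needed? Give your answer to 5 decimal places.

Y = total free throws until the third success; negative binomial with r=3, p=0.712.
Var(Y) = r(1−p)/p² = 3·0.288 / 0.712² = 1.7043303

1.70433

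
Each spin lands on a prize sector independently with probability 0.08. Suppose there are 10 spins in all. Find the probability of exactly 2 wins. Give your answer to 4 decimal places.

0.1478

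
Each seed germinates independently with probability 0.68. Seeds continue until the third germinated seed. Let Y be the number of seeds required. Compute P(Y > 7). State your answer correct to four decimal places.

Needing more than 7 seeds ⇔ fewer than 3 successes in the first 7. With X ~ Binomial(7, 0.68), P(Y > 7) = P(X ≤ 2).
  k=0: C(7,0)·0.68^0·0.32^7 = 0.000344
  k=1: C(7,1)·0.68^1·0.32^6 = 0.005111
  k=2: C(7,2)·0.68^2·0.32^5 = 0.032583
P(X ≤ 2) = 0.038037

0.0380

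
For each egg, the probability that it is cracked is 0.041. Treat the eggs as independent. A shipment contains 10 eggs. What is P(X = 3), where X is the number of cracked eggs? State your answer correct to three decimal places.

0.006

X ~ Binomial(n=10, p=0.041).
P(X=3) = C(10,3) · p^3 · (1−p)^7
= 120 · 6.8921e-05 · 0.74599 = 0.00617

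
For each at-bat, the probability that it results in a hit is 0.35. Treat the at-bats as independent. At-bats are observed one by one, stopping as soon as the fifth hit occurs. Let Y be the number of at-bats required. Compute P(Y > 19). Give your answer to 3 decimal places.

0.150

Needing more than 19 at-bats ⇔ fewer than 5 successes in the first 19. With X ~ Binomial(19, 0.35), P(Y > 19) = P(X ≤ 4).
  k=0: C(19,0)·0.35^0·0.65^19 = 0.00028
  k=1: C(19,1)·0.35^1·0.65^18 = 0.00285
  k=2: C(19,2)·0.35^2·0.65^17 = 0.01382
  k=3: C(19,3)·0.35^3·0.65^16 = 0.04218
  k=4: C(19,4)·0.35^4·0.65^15 = 0.09086
P(X ≤ 4) = 0.15000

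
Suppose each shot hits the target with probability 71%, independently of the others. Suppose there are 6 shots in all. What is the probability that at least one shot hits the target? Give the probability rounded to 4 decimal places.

P(at least one) = 1 − P(none) = 1 − (1 − 0.71)^6
= 1 − 0.000595 = 0.999405

0.9994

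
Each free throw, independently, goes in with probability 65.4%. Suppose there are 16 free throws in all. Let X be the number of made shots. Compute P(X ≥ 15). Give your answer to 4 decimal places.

X ~ Binomial(16, 0.654); P(X ≥ 15) = Σ C(16,k) p^k (1−p)^(16−k) over k:
  k=15: C(16,15)·0.654^15·0.346^1 = 0.009481
  k=16: C(16,16)·0.654^16·0.346^0 = 0.001120
Total = 0.010601

0.0106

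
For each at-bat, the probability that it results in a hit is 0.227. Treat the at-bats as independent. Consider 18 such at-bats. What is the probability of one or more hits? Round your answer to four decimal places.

0.9903

P(at least one) = 1 − P(none) = 1 − (1 − 0.227)^18
= 1 − 0.009710 = 0.990290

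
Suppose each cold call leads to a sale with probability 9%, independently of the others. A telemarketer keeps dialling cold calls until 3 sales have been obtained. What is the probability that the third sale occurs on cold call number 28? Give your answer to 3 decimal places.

Y = trial on which the third success occurs; negative binomial, r=3, p=0.09.
P(Y=28) = C(27,2) · p^3 · (1−p)^25
= 351 · 0.000729 · 0.094631 = 0.02421

0.024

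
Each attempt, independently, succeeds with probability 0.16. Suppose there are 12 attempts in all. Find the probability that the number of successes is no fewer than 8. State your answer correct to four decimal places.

0.0001

X ~ Binomial(12, 0.16); P(X ≥ 8) = Σ C(12,k) p^k (1−p)^(12−k) over k:
  k=8: C(12,8)·0.16^8·0.84^4 = 0.000106
  k=9: C(12,9)·0.16^9·0.84^3 = 0.000009
  k=10: C(12,10)·0.16^10·0.84^2 = 0.000001
  k=11: C(12,11)·0.16^11·0.84^1 = 0.000000
  k=12: C(12,12)·0.16^12·0.84^0 = 0.000000
Total = 0.000115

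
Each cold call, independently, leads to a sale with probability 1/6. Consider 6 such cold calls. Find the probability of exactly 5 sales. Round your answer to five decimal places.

X ~ Binomial(n=6, p=0.166667).
P(X=5) = C(6,5) · p^5 · (1−p)^1
= 6 · 0.0001286 · 0.83333 = 0.0006430

0.00064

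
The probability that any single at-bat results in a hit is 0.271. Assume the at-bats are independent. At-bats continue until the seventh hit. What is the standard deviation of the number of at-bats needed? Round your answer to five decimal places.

8.33573

Y = total at-bats until the seventh success; negative binomial with r=7, p=0.271.
SD(Y) = √[r(1−p)/p²] = √(69.4843480) = 8.3357272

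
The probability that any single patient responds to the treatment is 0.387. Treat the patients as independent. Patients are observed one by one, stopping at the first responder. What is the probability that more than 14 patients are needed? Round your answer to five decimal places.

0.00106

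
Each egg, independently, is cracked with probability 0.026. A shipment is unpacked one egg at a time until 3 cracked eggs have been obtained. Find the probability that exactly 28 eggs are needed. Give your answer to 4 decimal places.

0.0032

Y = trial on which the third success occurs; negative binomial, r=3, p=0.026.
P(Y=28) = C(27,2) · p^3 · (1−p)^25
= 351 · 1.7576e-05 · 0.51758 = 0.003193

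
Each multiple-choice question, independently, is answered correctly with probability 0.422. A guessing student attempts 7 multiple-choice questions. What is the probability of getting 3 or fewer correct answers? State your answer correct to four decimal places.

X ~ Binomial(7, 0.422); P(X ≤ 3) = Σ C(7,k) p^k (1−p)^(7−k) over k:
  k=0: C(7,0)·0.422^0·0.578^7 = 0.021552
  k=1: C(7,1)·0.422^1·0.578^6 = 0.110148
  k=2: C(7,2)·0.422^2·0.578^5 = 0.241259
  k=3: C(7,3)·0.422^3·0.578^4 = 0.293573
Total = 0.666533

0.6665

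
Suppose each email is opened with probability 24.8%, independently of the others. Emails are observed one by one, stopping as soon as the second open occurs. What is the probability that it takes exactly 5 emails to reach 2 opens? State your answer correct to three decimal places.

Y = trial on which the second success occurs; negative binomial, r=2, p=0.248.
P(Y=5) = C(4,1) · p^2 · (1−p)^3
= 4 · 0.061504 · 0.42526 = 0.10462

0.105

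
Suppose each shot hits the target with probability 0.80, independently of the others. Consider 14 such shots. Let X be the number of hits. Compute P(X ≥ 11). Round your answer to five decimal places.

0.69819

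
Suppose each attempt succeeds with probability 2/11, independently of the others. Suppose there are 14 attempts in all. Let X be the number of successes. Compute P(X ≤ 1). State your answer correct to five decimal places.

0.24766

X ~ Binomial(14, 0.181818); P(X ≤ 1) = Σ C(14,k) p^k (1−p)^(14−k) over k:
  k=0: C(14,0)·0.181818^0·0.818182^14 = 0.0602417
  k=1: C(14,1)·0.181818^1·0.818182^13 = 0.1874188
Total = 0.2476605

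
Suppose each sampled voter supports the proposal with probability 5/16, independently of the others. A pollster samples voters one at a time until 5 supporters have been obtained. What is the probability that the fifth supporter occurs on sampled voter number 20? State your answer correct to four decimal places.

Y = trial on which the fifth success occurs; negative binomial, r=5, p=0.3125.
P(Y=20) = C(19,4) · p^5 · (1−p)^15
= 3876 · 0.0029802 · 0.0036232 = 0.041853

0.0419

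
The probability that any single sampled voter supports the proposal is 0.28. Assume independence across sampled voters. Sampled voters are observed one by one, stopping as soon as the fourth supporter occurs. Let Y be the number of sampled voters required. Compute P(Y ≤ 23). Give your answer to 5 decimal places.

0.92029

Finishing within 23 sampled voters ⇔ at least 4 successes in the first 23. With X ~ Binomial(23, 0.28), P(Y ≤ 23) = 1 − P(X ≤ 3).
  k=0: C(23,0)·0.28^0·0.72^23 = 0.0005232
  k=1: C(23,1)·0.28^1·0.72^22 = 0.0046795
  k=2: C(23,2)·0.28^2·0.72^21 = 0.0200179
  k=3: C(23,3)·0.28^3·0.72^20 = 0.0544932
1 − 0.0797138 = 0.9202862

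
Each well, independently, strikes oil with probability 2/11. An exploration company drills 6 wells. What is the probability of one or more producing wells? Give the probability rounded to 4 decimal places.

P(at least one) = 1 − P(none) = 1 − (1 − 0.181818)^6
= 1 − 0.299985 = 0.700015

0.7000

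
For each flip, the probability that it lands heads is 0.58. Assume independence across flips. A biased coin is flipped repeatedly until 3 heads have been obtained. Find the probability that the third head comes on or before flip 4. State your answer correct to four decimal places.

0.4410

Finishing within 4 flips ⇔ at least 3 successes in the first 4. With X ~ Binomial(4, 0.58), P(Y ≤ 4) = 1 − P(X ≤ 2).
  k=0: C(4,0)·0.58^0·0.42^4 = 0.031117
  k=1: C(4,1)·0.58^1·0.42^3 = 0.171884
  k=2: C(4,2)·0.58^2·0.42^2 = 0.356046
1 − 0.559047 = 0.440953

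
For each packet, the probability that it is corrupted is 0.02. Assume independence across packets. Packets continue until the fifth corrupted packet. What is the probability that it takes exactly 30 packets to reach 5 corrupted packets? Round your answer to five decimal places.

0.00005

Y = trial on which the fifth success occurs; negative binomial, r=5, p=0.02.
P(Y=30) = C(29,4) · p^5 · (1−p)^25
= 23751 · 3.2e-09 · 0.60346 = 0.0000459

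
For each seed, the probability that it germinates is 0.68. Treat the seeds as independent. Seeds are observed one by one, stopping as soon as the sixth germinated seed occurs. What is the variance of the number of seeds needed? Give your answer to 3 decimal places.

Y = total seeds until the sixth success; negative binomial with r=6, p=0.68.
Var(Y) = r(1−p)/p² = 6·0.32 / 0.68² = 4.15225

4.152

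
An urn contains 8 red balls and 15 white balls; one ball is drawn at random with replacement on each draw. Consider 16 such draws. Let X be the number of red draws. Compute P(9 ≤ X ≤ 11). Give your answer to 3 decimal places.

0.063

X ~ Binomial(16, 0.347826); P(9 ≤ X ≤ 11) = Σ C(16,k) p^k (1−p)^(16−k) over k:
  k=9: C(16,9)·0.347826^9·0.652174^7 = 0.04278
  k=10: C(16,10)·0.347826^10·0.652174^6 = 0.01597
  k=11: C(16,11)·0.347826^11·0.652174^5 = 0.00465
Total = 0.06340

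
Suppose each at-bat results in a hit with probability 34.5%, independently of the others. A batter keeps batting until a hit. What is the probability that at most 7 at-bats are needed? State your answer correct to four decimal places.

0.9483

Y = number of at-bats to the first success; geometric, p = 0.345.
P(Y ≤ 7) = 1 − (1−p)^7 = 1 − 0.051724 = 0.948276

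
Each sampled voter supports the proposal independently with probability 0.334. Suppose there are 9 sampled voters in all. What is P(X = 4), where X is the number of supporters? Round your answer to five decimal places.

0.20546

X ~ Binomial(n=9, p=0.334).
P(X=4) = C(9,4) · p^4 · (1−p)^5
= 126 · 0.012445 · 0.13103 = 0.2054601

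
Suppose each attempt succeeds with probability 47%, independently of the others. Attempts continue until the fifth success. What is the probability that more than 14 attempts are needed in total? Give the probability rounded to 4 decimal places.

Needing more than 14 attempts ⇔ fewer than 5 successes in the first 14. With X ~ Binomial(14, 0.47), P(Y > 14) = P(X ≤ 4).
  k=0: C(14,0)·0.47^0·0.53^14 = 0.000138
  k=1: C(14,1)·0.47^1·0.53^13 = 0.001713
  k=2: C(14,2)·0.47^2·0.53^12 = 0.009875
  k=3: C(14,3)·0.47^3·0.53^11 = 0.035029
  k=4: C(14,4)·0.47^4·0.53^10 = 0.085425
P(X ≤ 4) = 0.132180

0.1322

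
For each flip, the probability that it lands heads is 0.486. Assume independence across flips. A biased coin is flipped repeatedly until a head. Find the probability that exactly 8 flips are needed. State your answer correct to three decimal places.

0.005

Geometric (trials to first success), p = 0.486.
P(Y = 8) = (1−p)^7 · p = 0.0094785 · 0.486 = 0.00461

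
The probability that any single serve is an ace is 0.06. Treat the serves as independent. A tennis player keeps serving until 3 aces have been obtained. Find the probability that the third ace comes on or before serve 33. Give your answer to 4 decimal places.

0.3177

Finishing within 33 serves ⇔ at least 3 successes in the first 33. With X ~ Binomial(33, 0.06), P(Y ≤ 33) = 1 − P(X ≤ 2).
  k=0: C(33,0)·0.06^0·0.94^33 = 0.129783
  k=1: C(33,1)·0.06^1·0.94^32 = 0.273374
  k=2: C(33,2)·0.06^2·0.94^31 = 0.279190
1 − 0.682347 = 0.317653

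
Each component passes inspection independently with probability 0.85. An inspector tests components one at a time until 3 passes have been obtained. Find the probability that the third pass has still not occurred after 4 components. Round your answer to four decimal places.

0.1095

Needing more than 4 components ⇔ fewer than 3 successes in the first 4. With X ~ Binomial(4, 0.85), P(Y > 4) = P(X ≤ 2).
  k=0: C(4,0)·0.85^0·0.15^4 = 0.000506
  k=1: C(4,1)·0.85^1·0.15^3 = 0.011475
  k=2: C(4,2)·0.85^2·0.15^2 = 0.097537
P(X ≤ 2) = 0.109519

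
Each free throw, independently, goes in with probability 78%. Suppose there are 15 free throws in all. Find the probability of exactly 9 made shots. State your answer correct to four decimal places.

X ~ Binomial(n=15, p=0.78).
P(X=9) = C(15,9) · p^9 · (1−p)^6
= 5005 · 0.10687 · 0.00011338 = 0.060645

0.0606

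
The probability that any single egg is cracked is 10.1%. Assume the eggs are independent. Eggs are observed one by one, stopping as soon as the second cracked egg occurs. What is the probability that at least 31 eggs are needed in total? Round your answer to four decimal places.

0.1792

Needing more than 30 eggs ⇔ fewer than 2 successes in the first 30. With X ~ Binomial(30, 0.101), P(Y > 30) = P(X ≤ 1).
  k=0: C(30,0)·0.101^0·0.899^30 = 0.041001
  k=1: C(30,1)·0.101^1·0.899^29 = 0.138189
P(X ≤ 1) = 0.179190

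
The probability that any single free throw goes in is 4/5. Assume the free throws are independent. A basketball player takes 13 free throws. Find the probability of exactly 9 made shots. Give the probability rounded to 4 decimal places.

0.1535

X ~ Binomial(n=13, p=0.80).
P(X=9) = C(13,9) · p^9 · (1−p)^4
= 715 · 0.13422 · 0.0016 = 0.153545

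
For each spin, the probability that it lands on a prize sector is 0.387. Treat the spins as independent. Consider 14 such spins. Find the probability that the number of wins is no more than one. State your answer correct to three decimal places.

0.010

X ~ Binomial(14, 0.387); P(X ≤ 1) = Σ C(14,k) p^k (1−p)^(14−k) over k:
  k=0: C(14,0)·0.387^0·0.613^14 = 0.00106
  k=1: C(14,1)·0.387^1·0.613^13 = 0.00935
Total = 0.01041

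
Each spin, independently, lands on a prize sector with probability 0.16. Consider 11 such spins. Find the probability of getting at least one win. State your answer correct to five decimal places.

0.85308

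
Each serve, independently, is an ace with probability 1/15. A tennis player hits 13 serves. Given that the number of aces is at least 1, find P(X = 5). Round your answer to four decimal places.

0.0016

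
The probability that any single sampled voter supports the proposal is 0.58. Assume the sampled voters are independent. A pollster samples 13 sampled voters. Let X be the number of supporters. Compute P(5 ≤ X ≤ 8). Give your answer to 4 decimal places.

X ~ Binomial(13, 0.58); P(5 ≤ X ≤ 8) = Σ C(13,k) p^k (1−p)^(13−k) over k:
  k=5: C(13,5)·0.58^5·0.42^8 = 0.081792
  k=6: C(13,6)·0.58^6·0.42^7 = 0.150602
  k=7: C(13,7)·0.58^7·0.42^6 = 0.207974
  k=8: C(13,8)·0.58^8·0.42^5 = 0.215402
Total = 0.655770

0.6558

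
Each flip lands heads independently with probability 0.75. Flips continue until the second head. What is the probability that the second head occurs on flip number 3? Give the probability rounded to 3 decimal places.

Y = trial on which the second success occurs; negative binomial, r=2, p=0.75.
P(Y=3) = C(2,1) · p^2 · (1−p)^1
= 2 · 0.5625 · 0.25 = 0.28125

0.281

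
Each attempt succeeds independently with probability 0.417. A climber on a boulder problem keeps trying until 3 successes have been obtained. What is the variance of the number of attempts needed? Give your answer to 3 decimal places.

10.058

Y = total attempts until the third success; negative binomial with r=3, p=0.417.
Var(Y) = r(1−p)/p² = 3·0.583 / 0.417² = 10.05814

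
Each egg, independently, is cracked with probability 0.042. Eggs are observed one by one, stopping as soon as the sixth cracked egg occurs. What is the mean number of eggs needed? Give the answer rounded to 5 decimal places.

142.85714

Y = total eggs until the sixth success; negative binomial with r=6, p=0.042.
E[Y] = r / p = 6 / 0.042 = 142.8571429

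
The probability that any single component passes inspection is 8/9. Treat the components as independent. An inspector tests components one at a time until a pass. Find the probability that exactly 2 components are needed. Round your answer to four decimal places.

0.0988

Geometric (trials to first success), p = 0.888889.
P(Y = 2) = (1−p)^1 · p = 0.11111 · 0.888889 = 0.098765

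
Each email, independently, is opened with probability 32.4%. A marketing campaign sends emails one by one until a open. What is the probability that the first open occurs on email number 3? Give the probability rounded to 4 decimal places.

Geometric (trials to first success), p = 0.324.
P(Y = 3) = (1−p)^2 · p = 0.45698 · 0.324 = 0.148060

0.1481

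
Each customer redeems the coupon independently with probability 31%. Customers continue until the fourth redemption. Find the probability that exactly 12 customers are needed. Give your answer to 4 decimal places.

Y = trial on which the fourth success occurs; negative binomial, r=4, p=0.31.
P(Y=12) = C(11,3) · p^4 · (1−p)^8
= 165 · 0.0092352 · 0.05138 = 0.078293

0.0783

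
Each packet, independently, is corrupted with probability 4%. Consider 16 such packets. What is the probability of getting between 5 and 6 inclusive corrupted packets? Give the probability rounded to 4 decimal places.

X ~ Binomial(16, 0.04); P(5 ≤ X ≤ 6) = Σ C(16,k) p^k (1−p)^(16−k) over k:
  k=5: C(16,5)·0.04^5·0.96^11 = 0.000285
  k=6: C(16,6)·0.04^6·0.96^10 = 0.000022
Total = 0.000307

0.0003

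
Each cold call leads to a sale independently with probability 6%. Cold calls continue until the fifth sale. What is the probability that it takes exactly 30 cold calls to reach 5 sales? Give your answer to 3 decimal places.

Y = trial on which the fifth success occurs; negative binomial, r=5, p=0.06.
P(Y=30) = C(29,4) · p^5 · (1−p)^25
= 23751 · 7.776e-07 · 0.21291 = 0.00393

0.004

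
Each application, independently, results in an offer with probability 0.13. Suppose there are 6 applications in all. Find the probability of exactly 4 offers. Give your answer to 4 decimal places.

0.0032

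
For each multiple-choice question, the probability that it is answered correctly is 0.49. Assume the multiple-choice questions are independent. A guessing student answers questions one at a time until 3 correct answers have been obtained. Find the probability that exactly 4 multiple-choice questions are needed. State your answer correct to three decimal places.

0.180

Y = trial on which the third success occurs; negative binomial, r=3, p=0.49.
P(Y=4) = C(3,2) · p^3 · (1−p)^1
= 3 · 0.11765 · 0.51 = 0.18000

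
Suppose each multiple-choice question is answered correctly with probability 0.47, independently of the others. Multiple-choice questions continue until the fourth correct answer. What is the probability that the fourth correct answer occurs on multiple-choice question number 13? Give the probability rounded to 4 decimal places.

0.0354

Y = trial on which the fourth success occurs; negative binomial, r=4, p=0.47.
P(Y=13) = C(12,3) · p^4 · (1−p)^9
= 220 · 0.048797 · 0.0032998 = 0.035424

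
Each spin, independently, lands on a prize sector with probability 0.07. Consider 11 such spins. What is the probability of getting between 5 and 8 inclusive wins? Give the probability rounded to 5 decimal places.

0.00054

X ~ Binomial(11, 0.07); P(5 ≤ X ≤ 8) = Σ C(11,k) p^k (1−p)^(11−k) over k:
  k=5: C(11,5)·0.07^5·0.93^6 = 0.0005024
  k=6: C(11,6)·0.07^6·0.93^5 = 0.0000378
  k=7: C(11,7)·0.07^7·0.93^4 = 0.0000020
  k=8: C(11,8)·0.07^8·0.93^3 = 0.0000001
Total = 0.0005423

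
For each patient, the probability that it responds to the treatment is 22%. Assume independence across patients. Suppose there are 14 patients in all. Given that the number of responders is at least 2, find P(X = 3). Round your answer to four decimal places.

X ~ Binomial(14, 0.22). Want P(X=3 | X≥2) = P(X=3) / P(X≥2).
P(X=3) = C(14,3)·0.22^3·0.78^11 = 0.252006
P(X≥2) = 1 − 0.030855 − 0.121837 = 0.847308
Ratio = 0.252006 / 0.847308 = 0.297419

0.2974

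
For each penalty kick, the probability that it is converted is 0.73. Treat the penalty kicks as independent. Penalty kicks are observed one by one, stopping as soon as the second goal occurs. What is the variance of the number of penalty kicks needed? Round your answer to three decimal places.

Y = total penalty kicks until the second success; negative binomial with r=2, p=0.73.
Var(Y) = r(1−p)/p² = 2·0.27 / 0.73² = 1.01332

1.013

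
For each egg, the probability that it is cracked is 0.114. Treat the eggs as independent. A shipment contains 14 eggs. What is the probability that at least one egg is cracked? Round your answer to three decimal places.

0.816

P(at least one) = 1 − P(none) = 1 − (1 − 0.114)^14
= 1 − 0.18368 = 0.81632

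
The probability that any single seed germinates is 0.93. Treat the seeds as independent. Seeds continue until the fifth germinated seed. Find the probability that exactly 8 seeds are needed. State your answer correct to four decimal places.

Y = trial on which the fifth success occurs; negative binomial, r=5, p=0.93.
P(Y=8) = C(7,4) · p^5 · (1−p)^3
= 35 · 0.69569 · 0.000343 = 0.008352

0.0084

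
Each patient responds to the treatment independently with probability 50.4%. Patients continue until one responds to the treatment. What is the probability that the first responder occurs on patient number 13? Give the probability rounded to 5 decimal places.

Geometric (trials to first success), p = 0.504.
P(Y = 13) = (1−p)^12 · p = 0.00022171 · 0.504 = 0.0001117

0.00011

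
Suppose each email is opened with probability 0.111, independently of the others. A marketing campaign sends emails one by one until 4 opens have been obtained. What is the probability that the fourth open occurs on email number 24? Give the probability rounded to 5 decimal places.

0.02556

Y = trial on which the fourth success occurs; negative binomial, r=4, p=0.111.
P(Y=24) = C(23,3) · p^4 · (1−p)^20
= 1771 · 0.00015181 · 0.095068 = 0.0255591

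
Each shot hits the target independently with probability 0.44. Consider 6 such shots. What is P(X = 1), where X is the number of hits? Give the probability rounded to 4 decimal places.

X ~ Binomial(n=6, p=0.44).
P(X=1) = C(6,1) · p^1 · (1−p)^5
= 6 · 0.44 · 0.055073 = 0.145393

0.1454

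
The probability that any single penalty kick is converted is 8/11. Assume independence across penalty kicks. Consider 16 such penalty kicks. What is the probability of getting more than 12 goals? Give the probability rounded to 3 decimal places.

X ~ Binomial(16, 0.727273); P(X ≥ 13) = Σ C(16,k) p^k (1−p)^(16−k) over k:
  k=13: C(16,13)·0.727273^13·0.272727^3 = 0.18090
  k=14: C(16,14)·0.727273^14·0.272727^2 = 0.10337
  k=15: C(16,15)·0.727273^15·0.272727^1 = 0.03675
  k=16: C(16,16)·0.727273^16·0.272727^0 = 0.00613
Total = 0.32715

0.327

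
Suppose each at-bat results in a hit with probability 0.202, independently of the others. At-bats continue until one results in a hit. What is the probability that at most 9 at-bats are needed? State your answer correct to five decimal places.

Y = number of at-bats to the first success; geometric, p = 0.202.
P(Y ≤ 9) = 1 − (1−p)^9 = 1 − 0.1312279 = 0.8687721

0.86877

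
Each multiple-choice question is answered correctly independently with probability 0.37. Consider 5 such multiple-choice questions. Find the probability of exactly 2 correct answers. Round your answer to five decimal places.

X ~ Binomial(n=5, p=0.37).
P(X=2) = C(5,2) · p^2 · (1−p)^3
= 10 · 0.1369 · 0.25005 = 0.3423143

0.34231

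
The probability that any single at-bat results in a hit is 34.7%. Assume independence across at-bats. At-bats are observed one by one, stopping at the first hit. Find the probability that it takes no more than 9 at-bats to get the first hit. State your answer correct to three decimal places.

Y = number of at-bats to the first success; geometric, p = 0.347.
P(Y ≤ 9) = 1 − (1−p)^9 = 1 − 0.02159 = 0.97841

0.978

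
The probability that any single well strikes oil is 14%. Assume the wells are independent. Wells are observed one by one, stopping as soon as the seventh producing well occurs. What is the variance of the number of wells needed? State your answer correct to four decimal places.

Y = total wells until the seventh success; negative binomial with r=7, p=0.14.
Var(Y) = r(1−p)/p² = 7·0.86 / 0.14² = 307.142857

307.1429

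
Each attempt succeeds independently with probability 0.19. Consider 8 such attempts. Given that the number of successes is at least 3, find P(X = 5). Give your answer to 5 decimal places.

0.04060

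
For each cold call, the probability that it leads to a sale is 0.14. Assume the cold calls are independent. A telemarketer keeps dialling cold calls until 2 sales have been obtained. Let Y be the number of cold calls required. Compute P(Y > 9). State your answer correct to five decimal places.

0.63434

Needing more than 9 cold calls ⇔ fewer than 2 successes in the first 9. With X ~ Binomial(9, 0.14), P(Y > 9) = P(X ≤ 1).
  k=0: C(9,0)·0.14^0·0.86^9 = 0.2573274
  k=1: C(9,1)·0.14^1·0.86^8 = 0.3770146
P(X ≤ 1) = 0.6343420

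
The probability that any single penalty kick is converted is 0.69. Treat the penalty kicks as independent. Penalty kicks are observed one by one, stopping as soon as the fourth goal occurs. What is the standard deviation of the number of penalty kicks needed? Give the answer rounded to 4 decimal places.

Y = total penalty kicks until the fourth success; negative binomial with r=4, p=0.69.
SD(Y) = √[r(1−p)/p²] = √(2.604495) = 1.613845

1.6138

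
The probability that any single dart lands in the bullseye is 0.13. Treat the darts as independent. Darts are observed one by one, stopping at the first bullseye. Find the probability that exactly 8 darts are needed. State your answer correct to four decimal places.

0.0490

Geometric (trials to first success), p = 0.13.
P(Y = 8) = (1−p)^7 · p = 0.37725 · 0.13 = 0.049043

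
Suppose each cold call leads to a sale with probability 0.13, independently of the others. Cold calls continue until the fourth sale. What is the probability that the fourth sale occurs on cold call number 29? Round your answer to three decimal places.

0.029

Y = trial on which the fourth success occurs; negative binomial, r=4, p=0.13.
P(Y=29) = C(28,3) · p^4 · (1−p)^25
= 3276 · 0.00028561 · 0.03076 = 0.02878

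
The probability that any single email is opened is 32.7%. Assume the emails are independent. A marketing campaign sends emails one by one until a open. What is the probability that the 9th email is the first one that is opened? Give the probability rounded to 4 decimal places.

0.0138

Geometric (trials to first success), p = 0.327.
P(Y = 9) = (1−p)^8 · p = 0.042084 · 0.327 = 0.013762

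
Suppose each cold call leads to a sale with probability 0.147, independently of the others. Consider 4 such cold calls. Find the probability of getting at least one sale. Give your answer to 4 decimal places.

P(at least one) = 1 − P(none) = 1 − (1 − 0.147)^4
= 1 − 0.529415 = 0.470585

0.4706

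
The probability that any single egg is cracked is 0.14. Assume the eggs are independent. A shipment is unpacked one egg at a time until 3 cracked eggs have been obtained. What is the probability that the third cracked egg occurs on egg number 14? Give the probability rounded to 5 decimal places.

Y = trial on which the third success occurs; negative binomial, r=3, p=0.14.
P(Y=14) = C(13,2) · p^3 · (1−p)^11
= 78 · 0.002744 · 0.19032 = 0.0407344

0.04073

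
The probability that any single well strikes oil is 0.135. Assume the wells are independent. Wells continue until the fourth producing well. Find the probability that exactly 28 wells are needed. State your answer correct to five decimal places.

Y = trial on which the fourth success occurs; negative binomial, r=4, p=0.135.
P(Y=28) = C(27,3) · p^4 · (1−p)^24
= 2925 · 0.00033215 · 0.030788 = 0.0299121

0.02991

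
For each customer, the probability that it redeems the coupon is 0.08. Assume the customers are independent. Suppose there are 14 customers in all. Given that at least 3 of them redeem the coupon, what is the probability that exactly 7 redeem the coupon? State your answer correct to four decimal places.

0.0004

X ~ Binomial(14, 0.08). Want P(X=7 | X≥3) = P(X=7) / P(X≥3).
P(X=7) = C(14,7)·0.08^7·0.92^7 = 0.000040
P(X≥3) = 1 − 0.311193 − 0.378843 − 0.214129 = 0.095835
Ratio = 0.000040 / 0.095835 = 0.000419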